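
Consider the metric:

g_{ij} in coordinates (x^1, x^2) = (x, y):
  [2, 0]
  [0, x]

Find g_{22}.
With x^1 = x, x^2 = y, g_{22} = g_{yy} is the row-2, column-2 entry of the matrix.
g_{22} = x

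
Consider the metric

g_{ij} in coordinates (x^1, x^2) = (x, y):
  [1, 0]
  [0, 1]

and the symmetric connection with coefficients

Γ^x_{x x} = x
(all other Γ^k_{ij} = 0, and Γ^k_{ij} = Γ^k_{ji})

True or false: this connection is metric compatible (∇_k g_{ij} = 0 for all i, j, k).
Using ∇_k g_{ij} = ∂_k g_{ij} - Γ^m_{ki} g_{mj} - Γ^m_{kj} g_{im}:
∇_x g_{xx} = (0) - (x) - (x) = -2*x ≠ 0
So the connection is not metric compatible (it is not the Levi-Civita connection).
False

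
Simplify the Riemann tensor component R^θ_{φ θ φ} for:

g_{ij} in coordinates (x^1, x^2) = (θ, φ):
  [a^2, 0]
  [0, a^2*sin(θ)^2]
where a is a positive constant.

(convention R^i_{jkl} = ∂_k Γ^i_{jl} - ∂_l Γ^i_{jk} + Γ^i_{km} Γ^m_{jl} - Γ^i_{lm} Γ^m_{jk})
Non-zero Christoffel symbols (Γ^k_{ij} = Γ^k_{ji}):
Γ^θ_{φ φ} = -sin(2*θ)/2
Γ^φ_{θ φ} = 1/tan(θ)
R^θ_{φ θ φ} = ∂_θ Γ^θ_{φ φ} - ∂_φ Γ^θ_{φ θ} + Γ^θ_{θ m} Γ^m_{φ φ} - Γ^θ_{φ m} Γ^m_{φ θ}
  = (-cos(2*θ)) - (0) + (0) - (-cos(θ)^2) = sin(θ)^2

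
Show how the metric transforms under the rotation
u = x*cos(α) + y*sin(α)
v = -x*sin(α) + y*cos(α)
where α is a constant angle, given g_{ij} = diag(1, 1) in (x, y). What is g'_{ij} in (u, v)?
Invert the transformation: x = u*cos(α) - v*sin(α), y = u*sin(α) + v*cos(α)
g'_{ij} = (∂x^k/∂x'^i)(∂x^l/∂x'^j) g_{kl}; with g_{kl} = δ_{kl} this is Σ_k (∂x^k/∂x'^i)(∂x^k/∂x'^j).
Jacobian: ∂x/∂u = cos(α), ∂x/∂v = -sin(α), ∂y/∂u = sin(α), ∂y/∂v = cos(α)
g'_{uu} = (cos(α))(cos(α)) + (sin(α))(sin(α)) = 1
g'_{uv} = (cos(α))(-sin(α)) + (sin(α))(cos(α)) = 0
g'_{vv} = (-sin(α))(-sin(α)) + (cos(α))(cos(α)) = 1
g'_{ij} = diag(1, 1)
The Euclidean metric is invariant under rotations.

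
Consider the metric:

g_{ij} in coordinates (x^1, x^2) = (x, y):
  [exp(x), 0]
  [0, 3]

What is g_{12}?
With x^1 = x, x^2 = y, g_{12} = g_{xy} is the row-1, column-2 entry of the matrix.
g_{12} = 0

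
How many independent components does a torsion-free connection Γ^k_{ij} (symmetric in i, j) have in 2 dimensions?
Γ^k_{ij} has n choices for the upper index and n(n+1)/2 independent symmetric lower index pairs.
Total = 2 × 2×3/2 = 2 × 3 = 6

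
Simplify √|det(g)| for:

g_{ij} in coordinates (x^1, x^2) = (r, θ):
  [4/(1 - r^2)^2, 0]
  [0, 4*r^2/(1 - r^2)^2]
det(g) = 16*r^2/(1 - r^2)^4
√|det(g)| = 4*r/(r^2 - 1)^2
Volume element: dV = 4*r/(r^2 - 1)^2 dr dθ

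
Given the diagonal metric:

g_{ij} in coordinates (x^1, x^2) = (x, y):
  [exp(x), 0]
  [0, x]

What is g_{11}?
With x^1 = x, x^2 = y, g_{11} = g_{xx} is the row-1, column-1 entry of the matrix.
g_{11} = exp(x)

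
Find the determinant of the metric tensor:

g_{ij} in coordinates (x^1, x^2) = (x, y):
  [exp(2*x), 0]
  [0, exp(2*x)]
For a 2×2 metric: det(g) = g_{11}·g_{22} - g_{12}·g_{21}
= (exp(2*x))·(exp(2*x)) - (0)·(0)
= exp(4*x) - 0
det(g) = exp(4*x)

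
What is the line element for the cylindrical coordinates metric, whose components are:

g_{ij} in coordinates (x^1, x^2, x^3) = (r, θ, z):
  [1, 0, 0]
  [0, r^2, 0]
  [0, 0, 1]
ds^2 = g_{ij} dx^i dx^j; only the non-zero components contribute.
ds^2 = dr^2 + r^2 dθ^2 + dz^2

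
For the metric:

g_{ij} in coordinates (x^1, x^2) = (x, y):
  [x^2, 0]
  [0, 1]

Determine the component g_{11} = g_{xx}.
With x^1 = x, x^2 = y, g_{11} = g_{xx} is the row-1, column-1 entry of the matrix.
g_{11} = x^2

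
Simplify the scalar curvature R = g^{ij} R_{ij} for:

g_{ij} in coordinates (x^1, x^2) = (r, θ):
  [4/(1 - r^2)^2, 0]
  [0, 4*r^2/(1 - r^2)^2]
Non-zero Christoffel symbols (Γ^k_{ij} = Γ^k_{ji}):
Γ^r_{r r} = 2*r/(1 - r^2)
Γ^r_{θ θ} = (r^3 + r)/(r^2 - 1)
Γ^θ_{r θ} = (-r^2 - 1)/(r^3 - r)
Ricci tensor (R_{ij} = R^k_{ikj}): R_{rr} = -4/(r^2 - 1)^2, R_{rθ} = 0, R_{θθ} = -4*r^2/(r^2 - 1)^2
Inverse metric: g^{rr} = (1 - r^2)^2/4, g^{θθ} = (1 - r^2)^2/(4*r^2)
R = g^{ij} R_{ij} = ((1 - r^2)^2/4)(-4/(r^2 - 1)^2) + ((1 - r^2)^2/(4*r^2))(-4*r^2/(r^2 - 1)^2) = -2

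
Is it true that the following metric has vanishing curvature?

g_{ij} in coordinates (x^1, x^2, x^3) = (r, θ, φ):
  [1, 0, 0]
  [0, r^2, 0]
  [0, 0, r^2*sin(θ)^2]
Non-zero Christoffel symbols:
Γ^r_{θ θ} = -r
Γ^r_{φ φ} = -r*sin(θ)^2
Γ^θ_{r θ} = 1/r
Γ^θ_{φ φ} = -sin(2*θ)/2
Γ^φ_{r φ} = 1/r
Γ^φ_{θ φ} = 1/tan(θ)
Ricci tensor: R_{rr} = 0, R_{rθ} = 0, R_{rφ} = 0, R_{θθ} = 0, R_{θφ} = 0, R_{φφ} = 0
All R_{ij} vanish; in 3 dimensions the Riemann tensor is fully determined by the Ricci tensor, so R^i_{jkl} = 0: the metric is flat (curvilinear coordinates on flat space).
Yes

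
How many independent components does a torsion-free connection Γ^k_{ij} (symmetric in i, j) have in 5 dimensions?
Γ^k_{ij} has n choices for the upper index and n(n+1)/2 independent symmetric lower index pairs.
Total = 5 × 5×6/2 = 5 × 15 = 75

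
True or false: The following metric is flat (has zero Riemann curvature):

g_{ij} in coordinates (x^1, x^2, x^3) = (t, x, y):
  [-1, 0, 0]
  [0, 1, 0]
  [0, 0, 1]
All metric components are constant, so every Christoffel symbol vanishes and R^i_{jkl} = 0.
True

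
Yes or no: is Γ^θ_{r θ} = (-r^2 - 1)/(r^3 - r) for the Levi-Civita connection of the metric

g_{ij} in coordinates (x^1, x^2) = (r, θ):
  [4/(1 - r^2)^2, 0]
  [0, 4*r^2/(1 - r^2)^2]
Γ^θ_{r θ} = (1/2) g^{θθ} (∂_r g_{θθ} + ∂_θ g_{θr} - ∂_θ g_{rθ}) = (1/2)((1 - r^2)^2/(4*r^2))((-8*(r^3 + r)/(r^2 - 1)^3) + (0) - (0)) = (-r^2 - 1)/(r^3 - r)
This equals the proposed value (-r^2 - 1)/(r^3 - r).
Yes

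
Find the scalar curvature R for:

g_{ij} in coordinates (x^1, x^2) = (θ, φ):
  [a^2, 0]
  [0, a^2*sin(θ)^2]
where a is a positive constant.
Non-zero Christoffel symbols (Γ^k_{ij} = Γ^k_{ji}):
Γ^θ_{φ φ} = -sin(2*θ)/2
Γ^φ_{θ φ} = 1/tan(θ)
Ricci tensor (R_{ij} = R^k_{ikj}): R_{θθ} = 1, R_{θφ} = 0, R_{φφ} = sin(θ)^2
Inverse metric: g^{θθ} = 1/a^2, g^{φφ} = 1/(a^2*sin(θ)^2)
R = g^{ij} R_{ij} = (1/a^2)(1) + (1/(a^2*sin(θ)^2))(sin(θ)^2) = 2/a^2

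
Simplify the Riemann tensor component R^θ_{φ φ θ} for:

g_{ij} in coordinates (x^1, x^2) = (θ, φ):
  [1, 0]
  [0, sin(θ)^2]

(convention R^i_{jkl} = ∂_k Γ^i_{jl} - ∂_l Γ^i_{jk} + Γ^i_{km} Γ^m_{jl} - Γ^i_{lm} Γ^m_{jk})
Non-zero Christoffel symbols (Γ^k_{ij} = Γ^k_{ji}):
Γ^θ_{φ φ} = -sin(2*θ)/2
Γ^φ_{θ φ} = 1/tan(θ)
R^θ_{φ φ θ} = ∂_φ Γ^θ_{φ θ} - ∂_θ Γ^θ_{φ φ} + Γ^θ_{φ m} Γ^m_{φ θ} - Γ^θ_{θ m} Γ^m_{φ φ}
  = (0) - (-cos(2*θ)) + (-cos(θ)^2) - (0) = -sin(θ)^2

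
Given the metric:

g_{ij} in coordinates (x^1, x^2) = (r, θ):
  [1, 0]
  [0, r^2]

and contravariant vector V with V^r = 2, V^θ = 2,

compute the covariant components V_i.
V_i = g_{ij} V^j:
V_r = (1)(2) + (0)(2) = 2
V_θ = (0)(2) + (r^2)(2) = 2*r^2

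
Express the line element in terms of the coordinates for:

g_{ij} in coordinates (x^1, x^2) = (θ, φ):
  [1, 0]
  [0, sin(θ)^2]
ds^2 = g_{ij} dx^i dx^j; only the non-zero components contribute.
ds^2 = dθ^2 + sin(θ)^2 dφ^2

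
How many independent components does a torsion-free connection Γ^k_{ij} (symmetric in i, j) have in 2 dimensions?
Γ^k_{ij} has n choices for the upper index and n(n+1)/2 independent symmetric lower index pairs.
Total = 2 × 2×3/2 = 2 × 3 = 6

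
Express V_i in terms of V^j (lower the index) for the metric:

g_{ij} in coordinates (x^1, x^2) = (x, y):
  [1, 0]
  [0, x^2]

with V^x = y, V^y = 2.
V_i = g_{ij} V^j:
V_x = (1)(y) + (0)(2) = y
V_y = (0)(y) + (x^2)(2) = 2*x^2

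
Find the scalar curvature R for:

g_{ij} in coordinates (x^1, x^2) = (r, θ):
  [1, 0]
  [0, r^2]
Non-zero Christoffel symbols (Γ^k_{ij} = Γ^k_{ji}):
Γ^r_{θ θ} = -r
Γ^θ_{r θ} = 1/r
Ricci tensor (R_{ij} = R^k_{ikj}): R_{rr} = 0, R_{rθ} = 0, R_{θθ} = 0
Inverse metric: g^{rr} = 1, g^{θθ} = 1/r^2
R = g^{ij} R_{ij} = (1)(0) + (1/r^2)(0) = 0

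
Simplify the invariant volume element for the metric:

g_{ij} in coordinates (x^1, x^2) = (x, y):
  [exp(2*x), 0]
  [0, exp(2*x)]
det(g) = exp(4*x)
√|det(g)| = exp(2*x)
Volume element: dV = exp(2*x) dx dy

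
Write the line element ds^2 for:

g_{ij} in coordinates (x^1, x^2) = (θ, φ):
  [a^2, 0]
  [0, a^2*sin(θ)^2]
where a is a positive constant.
ds^2 = g_{ij} dx^i dx^j; only the non-zero components contribute.
ds^2 = a^2 dθ^2 + a^2*sin(θ)^2 dφ^2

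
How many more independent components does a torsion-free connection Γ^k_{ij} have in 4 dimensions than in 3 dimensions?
Independent components in n dimensions: n × n(n+1)/2 = n^2(n+1)/2.
4D: 4 × 10 = 40
3D: 3 × 6 = 18
Difference = 40 - 18 = 22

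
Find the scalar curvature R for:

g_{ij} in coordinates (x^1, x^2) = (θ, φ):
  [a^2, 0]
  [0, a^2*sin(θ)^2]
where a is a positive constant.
Non-zero Christoffel symbols (Γ^k_{ij} = Γ^k_{ji}):
Γ^θ_{φ φ} = -sin(2*θ)/2
Γ^φ_{θ φ} = 1/tan(θ)
Ricci tensor (R_{ij} = R^k_{ikj}): R_{θθ} = 1, R_{θφ} = 0, R_{φφ} = sin(θ)^2
Inverse metric: g^{θθ} = 1/a^2, g^{φφ} = 1/(a^2*sin(θ)^2)
R = g^{ij} R_{ij} = (1/a^2)(1) + (1/(a^2*sin(θ)^2))(sin(θ)^2) = 2/a^2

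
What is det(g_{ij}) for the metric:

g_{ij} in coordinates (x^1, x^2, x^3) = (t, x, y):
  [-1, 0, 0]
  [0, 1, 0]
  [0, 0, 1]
Diagonal metric: det(g) = g_{11}·g_{22}·g_{33}
= (-1)·(1)·(1)
det(g) = -1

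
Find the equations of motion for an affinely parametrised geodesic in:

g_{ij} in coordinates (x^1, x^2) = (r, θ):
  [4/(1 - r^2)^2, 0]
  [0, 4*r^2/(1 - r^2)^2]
Geodesic equation: d^2x^k/dλ^2 + Γ^k_{ij} (dx^i/dλ)(dx^j/dλ) = 0.
Non-zero Christoffel symbols:
Γ^r_{r r} = 2*r/(1 - r^2)
Γ^r_{θ θ} = (r^3 + r)/(r^2 - 1)
Γ^θ_{r θ} = (-r^2 - 1)/(r^3 - r)
Substituting (the symmetric pair Γ^k_{ij}, Γ^k_{ji} combines into a factor 2):
d^2r/dλ^2 + (2*r/(1 - r^2)) (dr/dλ)^2 + ((r^3 + r)/(r^2 - 1)) (dθ/dλ)^2 = 0
d^2θ/dλ^2 + ((-2*r^2 - 2)/(r^3 - r)) (dr/dλ)(dθ/dλ) = 0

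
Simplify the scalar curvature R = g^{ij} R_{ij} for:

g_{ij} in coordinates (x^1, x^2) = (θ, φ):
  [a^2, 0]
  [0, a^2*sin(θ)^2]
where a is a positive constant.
Non-zero Christoffel symbols (Γ^k_{ij} = Γ^k_{ji}):
Γ^θ_{φ φ} = -sin(2*θ)/2
Γ^φ_{θ φ} = 1/tan(θ)
Ricci tensor (R_{ij} = R^k_{ikj}): R_{θθ} = 1, R_{θφ} = 0, R_{φφ} = sin(θ)^2
Inverse metric: g^{θθ} = 1/a^2, g^{φφ} = 1/(a^2*sin(θ)^2)
R = g^{ij} R_{ij} = (1/a^2)(1) + (1/(a^2*sin(θ)^2))(sin(θ)^2) = 2/a^2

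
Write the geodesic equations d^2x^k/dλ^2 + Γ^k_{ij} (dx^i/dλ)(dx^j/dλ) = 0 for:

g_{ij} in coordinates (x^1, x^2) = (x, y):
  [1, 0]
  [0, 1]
Geodesic equation: d^2x^k/dλ^2 + Γ^k_{ij} (dx^i/dλ)(dx^j/dλ) = 0.
All Christoffel symbols vanish, so the geodesics are straight lines:
d^2x/dλ^2 = 0
d^2y/dλ^2 = 0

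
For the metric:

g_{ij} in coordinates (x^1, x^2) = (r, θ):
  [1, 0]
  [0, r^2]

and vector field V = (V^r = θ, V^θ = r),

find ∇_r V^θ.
Non-zero Christoffel symbols:
Γ^r_{θ θ} = -r
Γ^θ_{r θ} = 1/r
∇_r V^θ = ∂_r V^θ + Γ^θ_{r j} V^j
  = (1) + (0)(θ) + (1/r)(r)
  = 2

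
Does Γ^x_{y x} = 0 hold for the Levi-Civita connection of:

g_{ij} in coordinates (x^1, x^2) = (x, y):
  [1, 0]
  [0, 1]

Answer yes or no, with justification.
Γ^x_{y x} = (1/2) g^{xx} (∂_y g_{xx} + ∂_x g_{xy} - ∂_x g_{yx}) = (1/2)(1)((0) + (0) - (0)) = 0
This equals the proposed value 0.
Yes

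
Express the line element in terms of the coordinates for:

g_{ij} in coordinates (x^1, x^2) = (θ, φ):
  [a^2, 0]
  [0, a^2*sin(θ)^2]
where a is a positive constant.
ds^2 = g_{ij} dx^i dx^j; only the non-zero components contribute.
ds^2 = a^2 dθ^2 + a^2*sin(θ)^2 dφ^2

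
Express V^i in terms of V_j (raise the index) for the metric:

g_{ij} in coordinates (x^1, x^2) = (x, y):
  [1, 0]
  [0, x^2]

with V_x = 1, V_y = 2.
Inverse metric (diagonal): g^{xx} = 1, g^{yy} = 1/x^2
V^i = g^{ij} V_j:
V^x = (1)(1) + (0)(2) = 1
V^y = (0)(1) + (1/x^2)(2) = 2/x^2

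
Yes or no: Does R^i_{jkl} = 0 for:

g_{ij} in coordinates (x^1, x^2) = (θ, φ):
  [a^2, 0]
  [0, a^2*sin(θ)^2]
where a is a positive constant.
Non-zero Christoffel symbols:
Γ^θ_{φ φ} = -sin(2*θ)/2
Γ^φ_{θ φ} = 1/tan(θ)
Ricci tensor: R_{θθ} = 1, R_{θφ} = 0, R_{φφ} = sin(θ)^2
The Ricci tensor is non-zero, so the Riemann tensor is non-zero: not flat.
No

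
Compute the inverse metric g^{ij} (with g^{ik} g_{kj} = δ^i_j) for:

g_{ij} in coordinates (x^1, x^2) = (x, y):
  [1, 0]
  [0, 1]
The metric is diagonal, so g^{ij} is diagonal with entries 1/g_{ii}: diag(1, 1).
g^{ij}:
  [1, 0]
  [0, 1]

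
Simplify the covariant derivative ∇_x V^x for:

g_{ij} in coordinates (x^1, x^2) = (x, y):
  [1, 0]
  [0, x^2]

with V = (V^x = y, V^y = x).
Non-zero Christoffel symbols:
Γ^x_{y y} = -x
Γ^y_{x y} = 1/x
∇_x V^x = ∂_x V^x + Γ^x_{x j} V^j
  = (0) + (0)(y) + (0)(x)
  = 0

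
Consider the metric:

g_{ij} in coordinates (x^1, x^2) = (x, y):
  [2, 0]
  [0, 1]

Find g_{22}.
With x^1 = x, x^2 = y, g_{22} = g_{yy} is the row-2, column-2 entry of the matrix.
g_{22} = 1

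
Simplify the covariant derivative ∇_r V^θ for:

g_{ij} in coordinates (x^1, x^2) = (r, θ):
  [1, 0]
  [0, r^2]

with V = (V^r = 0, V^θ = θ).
Non-zero Christoffel symbols:
Γ^r_{θ θ} = -r
Γ^θ_{r θ} = 1/r
∇_r V^θ = ∂_r V^θ + Γ^θ_{r j} V^j
  = (0) + (0)(0) + (1/r)(θ)
  = θ/r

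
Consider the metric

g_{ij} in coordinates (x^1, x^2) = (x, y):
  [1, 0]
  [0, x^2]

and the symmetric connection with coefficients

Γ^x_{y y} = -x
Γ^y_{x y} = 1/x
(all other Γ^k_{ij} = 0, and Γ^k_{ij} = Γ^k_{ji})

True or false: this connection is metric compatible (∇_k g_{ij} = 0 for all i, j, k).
Using ∇_k g_{ij} = ∂_k g_{ij} - Γ^m_{ki} g_{mj} - Γ^m_{kj} g_{im}:
e.g. ∇_x g_{yy} = (2*x) - (x) - (x) = 0
Every component ∇_k g_{ij} vanishes: the connection is metric compatible.
True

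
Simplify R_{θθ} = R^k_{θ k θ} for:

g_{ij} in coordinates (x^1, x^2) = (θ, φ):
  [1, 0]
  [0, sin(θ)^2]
Non-zero Christoffel symbols (Γ^k_{ij} = Γ^k_{ji}):
Γ^θ_{φ φ} = -sin(2*θ)/2
Γ^φ_{θ φ} = 1/tan(θ)
R^θ_{θ θ θ} = 0 (a repeated index in an antisymmetric pair)
R^φ_{θ φ θ} = ∂_φ Γ^φ_{θ θ} - ∂_θ Γ^φ_{θ φ} + Γ^φ_{φ m} Γ^m_{θ θ} - Γ^φ_{θ m} Γ^m_{θ φ}
  = (0) - (-1/sin(θ)^2) + (0) - (1/tan(θ)^2) = 1
R_{θθ} = R^θ_{θ θ θ} + R^φ_{θ φ θ} = (0) + (1) = 1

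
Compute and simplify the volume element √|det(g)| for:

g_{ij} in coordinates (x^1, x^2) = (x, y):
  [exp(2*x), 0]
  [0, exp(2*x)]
det(g) = exp(4*x)
√|det(g)| = exp(2*x)
Volume element: dV = exp(2*x) dx dy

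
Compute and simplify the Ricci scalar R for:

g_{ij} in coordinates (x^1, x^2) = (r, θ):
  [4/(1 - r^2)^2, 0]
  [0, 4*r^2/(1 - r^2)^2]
Non-zero Christoffel symbols (Γ^k_{ij} = Γ^k_{ji}):
Γ^r_{r r} = 2*r/(1 - r^2)
Γ^r_{θ θ} = (r^3 + r)/(r^2 - 1)
Γ^θ_{r θ} = (-r^2 - 1)/(r^3 - r)
Ricci tensor (R_{ij} = R^k_{ikj}): R_{rr} = -4/(r^2 - 1)^2, R_{rθ} = 0, R_{θθ} = -4*r^2/(r^2 - 1)^2
Inverse metric: g^{rr} = (1 - r^2)^2/4, g^{θθ} = (1 - r^2)^2/(4*r^2)
R = g^{ij} R_{ij} = ((1 - r^2)^2/4)(-4/(r^2 - 1)^2) + ((1 - r^2)^2/(4*r^2))(-4*r^2/(r^2 - 1)^2) = -2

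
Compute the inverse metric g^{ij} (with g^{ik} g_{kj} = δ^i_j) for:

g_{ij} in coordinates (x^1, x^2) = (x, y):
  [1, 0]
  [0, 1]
The metric is diagonal, so g^{ij} is diagonal with entries 1/g_{ii}: diag(1, 1).
g^{ij}:
  [1, 0]
  [0, 1]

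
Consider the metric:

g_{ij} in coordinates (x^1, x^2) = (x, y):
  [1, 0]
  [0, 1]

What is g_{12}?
With x^1 = x, x^2 = y, g_{12} = g_{xy} is the row-1, column-2 entry of the matrix.
g_{12} = 0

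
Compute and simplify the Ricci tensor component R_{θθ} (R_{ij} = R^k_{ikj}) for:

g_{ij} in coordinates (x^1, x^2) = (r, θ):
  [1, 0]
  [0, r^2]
Non-zero Christoffel symbols (Γ^k_{ij} = Γ^k_{ji}):
Γ^r_{θ θ} = -r
Γ^θ_{r θ} = 1/r
R^r_{θ r θ} = ∂_r Γ^r_{θ θ} - ∂_θ Γ^r_{θ r} + Γ^r_{r m} Γ^m_{θ θ} - Γ^r_{θ m} Γ^m_{θ r}
  = (-1) - (0) + (0) - (-1) = 0
R^θ_{θ θ θ} = 0 (a repeated index in an antisymmetric pair)
R_{θθ} = R^r_{θ r θ} + R^θ_{θ θ θ} = (0) + (0) = 0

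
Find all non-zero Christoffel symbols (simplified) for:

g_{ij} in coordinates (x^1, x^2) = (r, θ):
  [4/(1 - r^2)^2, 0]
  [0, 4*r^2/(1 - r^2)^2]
Using Γ^k_{ij} = (1/2) g^{km} (∂_i g_{mj} + ∂_j g_{mi} - ∂_m g_{ij}); the metric is diagonal, so only the m = k term contributes.
Non-zero symbols (using the symmetry Γ^k_{ij} = Γ^k_{ji}):
Γ^r_{r r} = (1/2) g^{rr} (∂_r g_{rr} + ∂_r g_{rr} - ∂_r g_{rr}) = (1/2)((1 - r^2)^2/4)((16*r/(1 - r^2)^3) + (16*r/(1 - r^2)^3) - (16*r/(1 - r^2)^3)) = 2*r/(1 - r^2)
Γ^r_{θ θ} = (1/2) g^{rr} (∂_θ g_{rθ} + ∂_θ g_{rθ} - ∂_r g_{θθ}) = (1/2)((1 - r^2)^2/4)((0) + (0) - (-8*(r^3 + r)/(r^2 - 1)^3)) = (r^3 + r)/(r^2 - 1)
Γ^θ_{r θ} = (1/2) g^{θθ} (∂_r g_{θθ} + ∂_θ g_{θr} - ∂_θ g_{rθ}) = (1/2)((1 - r^2)^2/(4*r^2))((-8*(r^3 + r)/(r^2 - 1)^3) + (0) - (0)) = (-r^2 - 1)/(r^3 - r)
All other Christoffel symbols are zero.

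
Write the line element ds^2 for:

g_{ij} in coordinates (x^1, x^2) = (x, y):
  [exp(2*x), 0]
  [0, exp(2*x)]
ds^2 = g_{ij} dx^i dx^j; only the non-zero components contribute.
ds^2 = exp(2*x) dx^2 + exp(2*x) dy^2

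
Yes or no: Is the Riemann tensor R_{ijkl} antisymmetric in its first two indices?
R_{ijkl} = -R_{jikl} (follows from metric compatibility).
Yes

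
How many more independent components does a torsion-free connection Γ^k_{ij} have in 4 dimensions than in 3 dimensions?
Independent components in n dimensions: n × n(n+1)/2 = n^2(n+1)/2.
4D: 4 × 10 = 40
3D: 3 × 6 = 18
Difference = 40 - 18 = 22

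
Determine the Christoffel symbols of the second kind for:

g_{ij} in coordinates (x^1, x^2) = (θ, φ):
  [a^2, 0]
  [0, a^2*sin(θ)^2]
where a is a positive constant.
Using Γ^k_{ij} = (1/2) g^{km} (∂_i g_{mj} + ∂_j g_{mi} - ∂_m g_{ij}); the metric is diagonal, so only the m = k term contributes.
Non-zero symbols (using the symmetry Γ^k_{ij} = Γ^k_{ji}):
Γ^θ_{φ φ} = (1/2) g^{θθ} (∂_φ g_{θφ} + ∂_φ g_{θφ} - ∂_θ g_{φφ}) = (1/2)(1/a^2)((0) + (0) - (a^2*sin(2*θ))) = -sin(2*θ)/2
Γ^φ_{θ φ} = (1/2) g^{φφ} (∂_θ g_{φφ} + ∂_φ g_{φθ} - ∂_φ g_{θφ}) = (1/2)(1/(a^2*sin(θ)^2))((a^2*sin(2*θ)) + (0) - (0)) = 1/tan(θ)
All other Christoffel symbols are zero.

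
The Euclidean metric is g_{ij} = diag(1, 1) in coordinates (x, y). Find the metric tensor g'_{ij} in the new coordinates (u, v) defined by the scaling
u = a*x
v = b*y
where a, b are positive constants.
Invert the transformation: x = u/a, y = v/b
g'_{ij} = (∂x^k/∂x'^i)(∂x^l/∂x'^j) g_{kl}; with g_{kl} = δ_{kl} this is Σ_k (∂x^k/∂x'^i)(∂x^k/∂x'^j).
Jacobian: ∂x/∂u = 1/a, ∂x/∂v = 0, ∂y/∂u = 0, ∂y/∂v = 1/b
g'_{uu} = (1/a)(1/a) + (0)(0) = 1/a^2
g'_{uv} = (1/a)(0) + (0)(1/b) = 0
g'_{vv} = (0)(0) + (1/b)(1/b) = 1/b^2
g'_{ij} = diag(1/a^2, 1/b^2)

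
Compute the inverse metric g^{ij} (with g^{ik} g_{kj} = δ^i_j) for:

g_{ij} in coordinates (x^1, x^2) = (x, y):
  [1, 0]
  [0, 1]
The metric is diagonal, so g^{ij} is diagonal with entries 1/g_{ii}: diag(1, 1).
g^{ij}:
  [1, 0]
  [0, 1]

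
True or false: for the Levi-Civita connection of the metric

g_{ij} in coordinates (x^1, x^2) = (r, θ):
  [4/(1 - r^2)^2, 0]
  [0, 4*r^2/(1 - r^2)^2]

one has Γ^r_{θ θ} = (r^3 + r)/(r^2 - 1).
Γ^r_{θ θ} = (1/2) g^{rr} (∂_θ g_{rθ} + ∂_θ g_{rθ} - ∂_r g_{θθ}) = (1/2)((1 - r^2)^2/4)((0) + (0) - (-8*(r^3 + r)/(r^2 - 1)^3)) = (r^3 + r)/(r^2 - 1)
This equals the proposed value (r^3 + r)/(r^2 - 1).
True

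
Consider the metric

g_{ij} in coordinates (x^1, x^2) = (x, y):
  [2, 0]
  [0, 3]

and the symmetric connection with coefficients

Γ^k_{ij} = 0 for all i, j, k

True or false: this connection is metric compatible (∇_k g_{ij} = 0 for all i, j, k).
Using ∇_k g_{ij} = ∂_k g_{ij} - Γ^m_{ki} g_{mj} - Γ^m_{kj} g_{im}:
e.g. ∇_x g_{xy} = (0) - (0) - (0) = 0
Every component ∇_k g_{ij} vanishes: the connection is metric compatible.
True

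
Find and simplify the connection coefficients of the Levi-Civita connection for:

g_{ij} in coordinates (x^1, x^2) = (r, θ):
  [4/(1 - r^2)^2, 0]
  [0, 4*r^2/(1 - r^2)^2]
Using Γ^k_{ij} = (1/2) g^{km} (∂_i g_{mj} + ∂_j g_{mi} - ∂_m g_{ij}); the metric is diagonal, so only the m = k term contributes.
Non-zero symbols (using the symmetry Γ^k_{ij} = Γ^k_{ji}):
Γ^r_{r r} = (1/2) g^{rr} (∂_r g_{rr} + ∂_r g_{rr} - ∂_r g_{rr}) = (1/2)((1 - r^2)^2/4)((16*r/(1 - r^2)^3) + (16*r/(1 - r^2)^3) - (16*r/(1 - r^2)^3)) = 2*r/(1 - r^2)
Γ^r_{θ θ} = (1/2) g^{rr} (∂_θ g_{rθ} + ∂_θ g_{rθ} - ∂_r g_{θθ}) = (1/2)((1 - r^2)^2/4)((0) + (0) - (-8*(r^3 + r)/(r^2 - 1)^3)) = (r^3 + r)/(r^2 - 1)
Γ^θ_{r θ} = (1/2) g^{θθ} (∂_r g_{θθ} + ∂_θ g_{θr} - ∂_θ g_{rθ}) = (1/2)((1 - r^2)^2/(4*r^2))((-8*(r^3 + r)/(r^2 - 1)^3) + (0) - (0)) = (-r^2 - 1)/(r^3 - r)
All other Christoffel symbols are zero.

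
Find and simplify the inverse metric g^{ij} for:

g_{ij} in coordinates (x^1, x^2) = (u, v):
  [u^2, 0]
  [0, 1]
The metric is diagonal, so g^{ij} is diagonal with entries 1/g_{ii}: diag(1/(u^2), 1).
g^{ij}:
  [1/u^2, 0]
  [0, 1]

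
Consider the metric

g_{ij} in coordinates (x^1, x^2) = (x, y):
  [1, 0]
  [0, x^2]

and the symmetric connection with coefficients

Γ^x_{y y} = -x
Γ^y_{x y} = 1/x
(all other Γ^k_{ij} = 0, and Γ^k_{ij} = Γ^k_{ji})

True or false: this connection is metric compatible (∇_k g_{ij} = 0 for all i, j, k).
Using ∇_k g_{ij} = ∂_k g_{ij} - Γ^m_{ki} g_{mj} - Γ^m_{kj} g_{im}:
e.g. ∇_x g_{yy} = (2*x) - (x) - (x) = 0
Every component ∇_k g_{ij} vanishes: the connection is metric compatible.
True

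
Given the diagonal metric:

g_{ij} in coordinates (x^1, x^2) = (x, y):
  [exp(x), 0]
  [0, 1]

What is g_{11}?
With x^1 = x, x^2 = y, g_{11} = g_{xx} is the row-1, column-1 entry of the matrix.
g_{11} = exp(x)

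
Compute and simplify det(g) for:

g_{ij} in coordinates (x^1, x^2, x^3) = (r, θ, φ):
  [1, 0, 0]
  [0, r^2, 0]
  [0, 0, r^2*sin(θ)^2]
Diagonal metric: det(g) = g_{11}·g_{22}·g_{33}
= (1)·(r^2)·(r^2*sin(θ)^2)
det(g) = r^4*sin(θ)^2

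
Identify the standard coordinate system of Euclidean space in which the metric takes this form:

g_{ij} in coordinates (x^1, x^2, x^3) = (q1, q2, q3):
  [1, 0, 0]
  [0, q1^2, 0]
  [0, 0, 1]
The line element ds^2 = dq1^2 + q1^2 dq2^2 + dq3^2 is dr^2 + r^2 dθ^2 + dz^2 with q1 = r, q2 = θ, q3 = z.
cylindrical coordinates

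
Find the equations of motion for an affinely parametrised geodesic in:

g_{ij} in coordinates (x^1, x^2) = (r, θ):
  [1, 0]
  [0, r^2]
Geodesic equation: d^2x^k/dλ^2 + Γ^k_{ij} (dx^i/dλ)(dx^j/dλ) = 0.
Non-zero Christoffel symbols:
Γ^r_{θ θ} = -r
Γ^θ_{r θ} = 1/r
Substituting (the symmetric pair Γ^k_{ij}, Γ^k_{ji} combines into a factor 2):
d^2r/dλ^2 - r (dθ/dλ)^2 = 0
d^2θ/dλ^2 + (2/r) (dr/dλ)(dθ/dλ) = 0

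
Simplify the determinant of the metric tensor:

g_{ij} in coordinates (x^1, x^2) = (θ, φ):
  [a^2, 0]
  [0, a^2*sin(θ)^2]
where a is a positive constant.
For a 2×2 metric: det(g) = g_{11}·g_{22} - g_{12}·g_{21}
= (a^2)·(a^2*sin(θ)^2) - (0)·(0)
= a^4*sin(θ)^2 - 0
det(g) = a^4*sin(θ)^2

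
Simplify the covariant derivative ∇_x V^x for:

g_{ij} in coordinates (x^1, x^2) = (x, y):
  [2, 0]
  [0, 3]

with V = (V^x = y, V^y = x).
All Christoffel symbols are zero.
∇_x V^x = ∂_x V^x + Γ^x_{x j} V^j
  = (0) + (0)(y) + (0)(x)
  = 0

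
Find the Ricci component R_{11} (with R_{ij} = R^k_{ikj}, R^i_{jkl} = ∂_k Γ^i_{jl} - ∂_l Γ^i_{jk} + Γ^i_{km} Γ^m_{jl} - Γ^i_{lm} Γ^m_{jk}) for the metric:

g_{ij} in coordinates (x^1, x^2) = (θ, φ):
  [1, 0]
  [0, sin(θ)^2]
Non-zero Christoffel symbols (Γ^k_{ij} = Γ^k_{ji}):
Γ^θ_{φ φ} = -sin(2*θ)/2
Γ^φ_{θ φ} = 1/tan(θ)
R^θ_{θ θ θ} = 0 (a repeated index in an antisymmetric pair)
R^φ_{θ φ θ} = ∂_φ Γ^φ_{θ θ} - ∂_θ Γ^φ_{θ φ} + Γ^φ_{φ m} Γ^m_{θ θ} - Γ^φ_{θ m} Γ^m_{θ φ}
  = (0) - (-1/sin(θ)^2) + (0) - (1/tan(θ)^2) = 1
R_{θθ} = R^θ_{θ θ θ} + R^φ_{θ φ θ} = (0) + (1) = 1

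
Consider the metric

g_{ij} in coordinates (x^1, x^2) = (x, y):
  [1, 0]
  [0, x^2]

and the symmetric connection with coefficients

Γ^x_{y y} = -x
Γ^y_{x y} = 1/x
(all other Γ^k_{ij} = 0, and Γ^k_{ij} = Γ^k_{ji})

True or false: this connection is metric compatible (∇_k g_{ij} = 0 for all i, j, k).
Using ∇_k g_{ij} = ∂_k g_{ij} - Γ^m_{ki} g_{mj} - Γ^m_{kj} g_{im}:
e.g. ∇_x g_{yy} = (2*x) - (x) - (x) = 0
Every component ∇_k g_{ij} vanishes: the connection is metric compatible.
True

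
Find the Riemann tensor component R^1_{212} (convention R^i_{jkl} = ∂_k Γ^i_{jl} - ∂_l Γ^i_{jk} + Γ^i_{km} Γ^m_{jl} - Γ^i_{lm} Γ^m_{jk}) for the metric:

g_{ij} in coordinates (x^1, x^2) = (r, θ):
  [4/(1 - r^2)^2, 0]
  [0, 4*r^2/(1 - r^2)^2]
Non-zero Christoffel symbols (Γ^k_{ij} = Γ^k_{ji}):
Γ^r_{r r} = 2*r/(1 - r^2)
Γ^r_{θ θ} = (r^3 + r)/(r^2 - 1)
Γ^θ_{r θ} = (-r^2 - 1)/(r^3 - r)
R^r_{θ r θ} = ∂_r Γ^r_{θ θ} - ∂_θ Γ^r_{θ r} + Γ^r_{r m} Γ^m_{θ θ} - Γ^r_{θ m} Γ^m_{θ r}
  = ((r^4 - 4*r^2 - 1)/(r^2 - 1)^2) - (0) + (-2*r^2*(r^2 + 1)/(r^2 - 1)^2) - (-(r^2 + 1)^2/(r^2 - 1)^2) = -4*r^2/(r^2 - 1)^2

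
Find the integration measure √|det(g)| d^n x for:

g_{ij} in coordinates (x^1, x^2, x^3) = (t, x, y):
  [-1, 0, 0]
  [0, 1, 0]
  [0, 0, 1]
det(g) = -1
√|det(g)| = 1
Volume element: dV = 1 dt dx dy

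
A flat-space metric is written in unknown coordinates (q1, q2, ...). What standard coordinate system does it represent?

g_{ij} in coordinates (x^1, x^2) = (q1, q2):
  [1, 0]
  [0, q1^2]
The line element ds^2 = dq1^2 + q1^2 dq2^2 is dr^2 + r^2 dθ^2 with q1 = r, q2 = θ.
polar coordinates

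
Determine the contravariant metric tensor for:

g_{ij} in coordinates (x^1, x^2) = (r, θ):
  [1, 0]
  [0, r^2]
The metric is diagonal, so g^{ij} is diagonal with entries 1/g_{ii}: diag(1, 1/(r^2)).
g^{ij}:
  [1, 0]
  [0, 1/r^2]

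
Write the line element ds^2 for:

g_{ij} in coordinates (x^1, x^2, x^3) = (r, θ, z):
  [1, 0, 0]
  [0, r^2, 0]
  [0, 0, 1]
ds^2 = g_{ij} dx^i dx^j; only the non-zero components contribute.
ds^2 = dr^2 + r^2 dθ^2 + dz^2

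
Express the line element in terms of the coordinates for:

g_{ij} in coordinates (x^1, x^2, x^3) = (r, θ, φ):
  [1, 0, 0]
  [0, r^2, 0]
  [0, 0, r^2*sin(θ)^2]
ds^2 = g_{ij} dx^i dx^j; only the non-zero components contribute.
ds^2 = dr^2 + r^2 dθ^2 + r^2*sin(θ)^2 dφ^2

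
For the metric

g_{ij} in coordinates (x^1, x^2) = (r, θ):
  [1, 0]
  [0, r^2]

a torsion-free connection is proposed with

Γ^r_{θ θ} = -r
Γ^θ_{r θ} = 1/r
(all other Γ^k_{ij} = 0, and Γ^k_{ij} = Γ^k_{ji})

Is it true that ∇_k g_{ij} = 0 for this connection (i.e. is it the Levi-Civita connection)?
Using ∇_k g_{ij} = ∂_k g_{ij} - Γ^m_{ki} g_{mj} - Γ^m_{kj} g_{im}:
e.g. ∇_r g_{θθ} = (2*r) - (r) - (r) = 0
Every component ∇_k g_{ij} vanishes: the connection is metric compatible.
Yes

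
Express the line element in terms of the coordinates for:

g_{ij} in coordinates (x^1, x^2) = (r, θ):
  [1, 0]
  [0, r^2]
ds^2 = g_{ij} dx^i dx^j; only the non-zero components contribute.
ds^2 = dr^2 + r^2 dθ^2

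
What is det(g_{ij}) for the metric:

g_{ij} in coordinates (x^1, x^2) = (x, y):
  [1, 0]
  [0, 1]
For a 2×2 metric: det(g) = g_{11}·g_{22} - g_{12}·g_{21}
= (1)·(1) - (0)·(0)
= 1 - 0
det(g) = 1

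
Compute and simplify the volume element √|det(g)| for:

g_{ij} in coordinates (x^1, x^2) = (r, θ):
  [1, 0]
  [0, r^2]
det(g) = r^2
√|det(g)| = r
Volume element: dV = r dr dθ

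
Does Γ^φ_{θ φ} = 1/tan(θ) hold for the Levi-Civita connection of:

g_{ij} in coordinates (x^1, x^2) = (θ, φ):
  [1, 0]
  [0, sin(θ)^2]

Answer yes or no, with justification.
Γ^φ_{θ φ} = (1/2) g^{φφ} (∂_θ g_{φφ} + ∂_φ g_{φθ} - ∂_φ g_{θφ}) = (1/2)(1/sin(θ)^2)((sin(2*θ)) + (0) - (0)) = 1/tan(θ)
This equals the proposed value 1/tan(θ).
Yes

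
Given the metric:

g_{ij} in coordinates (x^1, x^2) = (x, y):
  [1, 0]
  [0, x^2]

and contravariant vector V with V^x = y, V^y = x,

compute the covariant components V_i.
V_i = g_{ij} V^j:
V_x = (1)(y) + (0)(x) = y
V_y = (0)(y) + (x^2)(x) = x^3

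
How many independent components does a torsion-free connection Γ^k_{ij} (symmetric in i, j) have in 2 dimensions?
Γ^k_{ij} has n choices for the upper index and n(n+1)/2 independent symmetric lower index pairs.
Total = 2 × 2×3/2 = 2 × 3 = 6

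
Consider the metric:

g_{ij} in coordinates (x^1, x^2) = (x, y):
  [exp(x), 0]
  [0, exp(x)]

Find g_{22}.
With x^1 = x, x^2 = y, g_{22} = g_{yy} is the row-2, column-2 entry of the matrix.
g_{22} = exp(x)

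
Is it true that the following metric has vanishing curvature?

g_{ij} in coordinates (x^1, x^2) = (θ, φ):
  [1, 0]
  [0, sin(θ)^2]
Non-zero Christoffel symbols:
Γ^θ_{φ φ} = -sin(2*θ)/2
Γ^φ_{θ φ} = 1/tan(θ)
Ricci tensor: R_{θθ} = 1, R_{θφ} = 0, R_{φφ} = sin(θ)^2
The Ricci tensor is non-zero, so the Riemann tensor is non-zero: not flat.
No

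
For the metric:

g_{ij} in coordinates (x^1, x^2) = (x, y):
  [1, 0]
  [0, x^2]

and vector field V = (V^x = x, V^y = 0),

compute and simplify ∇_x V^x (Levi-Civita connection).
Non-zero Christoffel symbols:
Γ^x_{y y} = -x
Γ^y_{x y} = 1/x
∇_x V^x = ∂_x V^x + Γ^x_{x j} V^j
  = (1) + (0)(x) + (0)(0)
  = 1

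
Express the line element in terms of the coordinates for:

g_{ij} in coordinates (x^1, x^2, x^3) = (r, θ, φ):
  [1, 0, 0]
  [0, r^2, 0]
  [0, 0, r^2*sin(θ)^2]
ds^2 = g_{ij} dx^i dx^j; only the non-zero components contribute.
ds^2 = dr^2 + r^2 dθ^2 + r^2*sin(θ)^2 dφ^2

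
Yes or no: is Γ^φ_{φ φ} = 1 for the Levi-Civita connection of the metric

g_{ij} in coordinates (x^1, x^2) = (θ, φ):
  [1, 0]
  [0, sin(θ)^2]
Γ^φ_{φ φ} = (1/2) g^{φφ} (∂_φ g_{φφ} + ∂_φ g_{φφ} - ∂_φ g_{φφ}) = (1/2)(1/sin(θ)^2)((0) + (0) - (0)) = 0
This differs from the proposed value 1.
No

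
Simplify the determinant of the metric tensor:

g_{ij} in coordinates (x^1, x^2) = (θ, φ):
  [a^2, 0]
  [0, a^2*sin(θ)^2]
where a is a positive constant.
For a 2×2 metric: det(g) = g_{11}·g_{22} - g_{12}·g_{21}
= (a^2)·(a^2*sin(θ)^2) - (0)·(0)
= a^4*sin(θ)^2 - 0
det(g) = a^4*sin(θ)^2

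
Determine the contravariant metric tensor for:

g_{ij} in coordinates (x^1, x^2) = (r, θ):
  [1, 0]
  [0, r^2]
The metric is diagonal, so g^{ij} is diagonal with entries 1/g_{ii}: diag(1, 1/(r^2)).
g^{ij}:
  [1, 0]
  [0, 1/r^2]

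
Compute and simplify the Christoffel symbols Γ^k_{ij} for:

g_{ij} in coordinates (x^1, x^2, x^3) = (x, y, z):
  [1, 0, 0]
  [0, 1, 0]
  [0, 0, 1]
Using Γ^k_{ij} = (1/2) g^{km} (∂_i g_{mj} + ∂_j g_{mi} - ∂_m g_{ij}); the metric is diagonal, so only the m = k term contributes.
Every metric component is constant, so all ∂_m g_{ij} = 0 and every Christoffel symbol vanishes.
All Christoffel symbols are zero.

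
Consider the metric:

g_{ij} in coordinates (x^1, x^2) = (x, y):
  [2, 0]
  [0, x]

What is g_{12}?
With x^1 = x, x^2 = y, g_{12} = g_{xy} is the row-1, column-2 entry of the matrix.
g_{12} = 0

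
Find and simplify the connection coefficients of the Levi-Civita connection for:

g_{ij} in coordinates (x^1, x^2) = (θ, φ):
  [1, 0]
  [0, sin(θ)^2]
Using Γ^k_{ij} = (1/2) g^{km} (∂_i g_{mj} + ∂_j g_{mi} - ∂_m g_{ij}); the metric is diagonal, so only the m = k term contributes.
Non-zero symbols (using the symmetry Γ^k_{ij} = Γ^k_{ji}):
Γ^θ_{φ φ} = (1/2) g^{θθ} (∂_φ g_{θφ} + ∂_φ g_{θφ} - ∂_θ g_{φφ}) = (1/2)(1)((0) + (0) - (sin(2*θ))) = -sin(2*θ)/2
Γ^φ_{θ φ} = (1/2) g^{φφ} (∂_θ g_{φφ} + ∂_φ g_{φθ} - ∂_φ g_{θφ}) = (1/2)(1/sin(θ)^2)((sin(2*θ)) + (0) - (0)) = 1/tan(θ)
All other Christoffel symbols are zero.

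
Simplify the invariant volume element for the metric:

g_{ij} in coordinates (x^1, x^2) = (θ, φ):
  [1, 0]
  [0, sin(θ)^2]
det(g) = sin(θ)^2
√|det(g)| = sin(θ) (taking 0 < θ < π so that |sin(θ)| = sin(θ))
Volume element: dV = sin(θ) dθ dφ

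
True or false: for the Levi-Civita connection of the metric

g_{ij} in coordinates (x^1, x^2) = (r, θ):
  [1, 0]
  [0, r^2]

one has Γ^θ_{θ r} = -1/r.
Γ^θ_{θ r} = (1/2) g^{θθ} (∂_θ g_{θr} + ∂_r g_{θθ} - ∂_θ g_{θr}) = (1/2)(1/r^2)((0) + (2*r) - (0)) = 1/r
This differs from the proposed value -1/r.
False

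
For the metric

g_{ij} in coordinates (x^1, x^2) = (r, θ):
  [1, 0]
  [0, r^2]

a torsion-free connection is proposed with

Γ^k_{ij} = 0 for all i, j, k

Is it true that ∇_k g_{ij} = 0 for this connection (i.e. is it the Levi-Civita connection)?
Using ∇_k g_{ij} = ∂_k g_{ij} - Γ^m_{ki} g_{mj} - Γ^m_{kj} g_{im}:
∇_r g_{θθ} = (2*r) - (0) - (0) = 2*r ≠ 0
So the connection is not metric compatible (it is not the Levi-Civita connection).
No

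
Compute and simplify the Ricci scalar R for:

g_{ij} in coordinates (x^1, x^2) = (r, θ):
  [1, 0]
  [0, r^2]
Non-zero Christoffel symbols (Γ^k_{ij} = Γ^k_{ji}):
Γ^r_{θ θ} = -r
Γ^θ_{r θ} = 1/r
Ricci tensor (R_{ij} = R^k_{ikj}): R_{rr} = 0, R_{rθ} = 0, R_{θθ} = 0
Inverse metric: g^{rr} = 1, g^{θθ} = 1/r^2
R = g^{ij} R_{ij} = (1)(0) + (1/r^2)(0) = 0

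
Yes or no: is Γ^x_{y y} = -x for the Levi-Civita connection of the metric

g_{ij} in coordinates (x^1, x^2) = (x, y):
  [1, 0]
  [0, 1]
Γ^x_{y y} = (1/2) g^{xx} (∂_y g_{xy} + ∂_y g_{xy} - ∂_x g_{yy}) = (1/2)(1)((0) + (0) - (0)) = 0
This differs from the proposed value -x.
No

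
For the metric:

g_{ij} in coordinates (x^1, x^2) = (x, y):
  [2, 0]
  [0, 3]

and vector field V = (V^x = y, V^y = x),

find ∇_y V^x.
All Christoffel symbols are zero.
∇_y V^x = ∂_y V^x + Γ^x_{y j} V^j
  = (1) + (0)(y) + (0)(x)
  = 1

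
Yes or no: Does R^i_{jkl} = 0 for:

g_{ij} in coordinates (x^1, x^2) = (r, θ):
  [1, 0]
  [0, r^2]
Non-zero Christoffel symbols:
Γ^r_{θ θ} = -r
Γ^θ_{r θ} = 1/r
Ricci tensor: R_{rr} = 0, R_{rθ} = 0, R_{θθ} = 0
All R_{ij} vanish; in 2 dimensions the Riemann tensor is fully determined by the Ricci tensor, so R^i_{jkl} = 0: the metric is flat (curvilinear coordinates on flat space).
Yes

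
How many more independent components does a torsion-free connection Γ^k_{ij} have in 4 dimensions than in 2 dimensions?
Independent components in n dimensions: n × n(n+1)/2 = n^2(n+1)/2.
4D: 4 × 10 = 40
2D: 2 × 3 = 6
Difference = 40 - 6 = 34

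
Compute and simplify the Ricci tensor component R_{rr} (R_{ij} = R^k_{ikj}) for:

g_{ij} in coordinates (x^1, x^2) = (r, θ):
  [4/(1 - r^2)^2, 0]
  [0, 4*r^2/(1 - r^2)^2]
Non-zero Christoffel symbols (Γ^k_{ij} = Γ^k_{ji}):
Γ^r_{r r} = 2*r/(1 - r^2)
Γ^r_{θ θ} = (r^3 + r)/(r^2 - 1)
Γ^θ_{r θ} = (-r^2 - 1)/(r^3 - r)
R^r_{r r r} = 0 (a repeated index in an antisymmetric pair)
R^θ_{r θ r} = ∂_θ Γ^θ_{r r} - ∂_r Γ^θ_{r θ} + Γ^θ_{θ m} Γ^m_{r r} - Γ^θ_{r m} Γ^m_{r θ}
  = (0) - ((r^4 + 4*r^2 - 1)/(r^3 - r)^2) + (2*(r^2 + 1)/(r^2 - 1)^2) - ((r^2 + 1)^2/(r^3 - r)^2) = -4/(r^2 - 1)^2
R_{rr} = R^r_{r r r} + R^θ_{r θ r} = (0) + (-4/(r^2 - 1)^2) = -4/(r^2 - 1)^2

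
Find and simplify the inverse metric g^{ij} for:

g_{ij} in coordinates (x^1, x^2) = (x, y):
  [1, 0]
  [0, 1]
The metric is diagonal, so g^{ij} is diagonal with entries 1/g_{ii}: diag(1, 1).
g^{ij}:
  [1, 0]
  [0, 1]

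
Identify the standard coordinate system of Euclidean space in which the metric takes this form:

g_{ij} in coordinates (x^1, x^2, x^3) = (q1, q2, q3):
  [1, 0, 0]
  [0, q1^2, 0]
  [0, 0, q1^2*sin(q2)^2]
The line element ds^2 = dq1^2 + q1^2 dq2^2 + q1^2 sin(q2)^2 dq3^2 is dr^2 + r^2 dθ^2 + r^2 sin(θ)^2 dφ^2 with q1 = r, q2 = θ, q3 = φ.
spherical coordinates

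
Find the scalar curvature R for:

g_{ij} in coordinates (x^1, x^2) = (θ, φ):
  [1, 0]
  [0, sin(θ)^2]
Non-zero Christoffel symbols (Γ^k_{ij} = Γ^k_{ji}):
Γ^θ_{φ φ} = -sin(2*θ)/2
Γ^φ_{θ φ} = 1/tan(θ)
Ricci tensor (R_{ij} = R^k_{ikj}): R_{θθ} = 1, R_{θφ} = 0, R_{φφ} = sin(θ)^2
Inverse metric: g^{θθ} = 1, g^{φφ} = 1/sin(θ)^2
R = g^{ij} R_{ij} = (1)(1) + (1/sin(θ)^2)(sin(θ)^2) = 2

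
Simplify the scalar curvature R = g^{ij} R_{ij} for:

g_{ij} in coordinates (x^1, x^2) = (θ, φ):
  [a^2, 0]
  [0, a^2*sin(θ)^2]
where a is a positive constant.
Non-zero Christoffel symbols (Γ^k_{ij} = Γ^k_{ji}):
Γ^θ_{φ φ} = -sin(2*θ)/2
Γ^φ_{θ φ} = 1/tan(θ)
Ricci tensor (R_{ij} = R^k_{ikj}): R_{θθ} = 1, R_{θφ} = 0, R_{φφ} = sin(θ)^2
Inverse metric: g^{θθ} = 1/a^2, g^{φφ} = 1/(a^2*sin(θ)^2)
R = g^{ij} R_{ij} = (1/a^2)(1) + (1/(a^2*sin(θ)^2))(sin(θ)^2) = 2/a^2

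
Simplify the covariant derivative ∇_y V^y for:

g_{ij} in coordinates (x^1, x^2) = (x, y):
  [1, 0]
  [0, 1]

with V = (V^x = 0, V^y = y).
All Christoffel symbols are zero.
∇_y V^y = ∂_y V^y + Γ^y_{y j} V^j
  = (1) + (0)(0) + (0)(y)
  = 1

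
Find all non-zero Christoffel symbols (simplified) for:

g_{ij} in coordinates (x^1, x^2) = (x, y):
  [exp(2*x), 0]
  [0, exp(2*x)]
Using Γ^k_{ij} = (1/2) g^{km} (∂_i g_{mj} + ∂_j g_{mi} - ∂_m g_{ij}); the metric is diagonal, so only the m = k term contributes.
Non-zero symbols (using the symmetry Γ^k_{ij} = Γ^k_{ji}):
Γ^x_{x x} = (1/2) g^{xx} (∂_x g_{xx} + ∂_x g_{xx} - ∂_x g_{xx}) = (1/2)(exp(-2*x))((2*exp(2*x)) + (2*exp(2*x)) - (2*exp(2*x))) = 1
Γ^x_{y y} = (1/2) g^{xx} (∂_y g_{xy} + ∂_y g_{xy} - ∂_x g_{yy}) = (1/2)(exp(-2*x))((0) + (0) - (2*exp(2*x))) = -1
Γ^y_{x y} = (1/2) g^{yy} (∂_x g_{yy} + ∂_y g_{yx} - ∂_y g_{xy}) = (1/2)(exp(-2*x))((2*exp(2*x)) + (0) - (0)) = 1
All other Christoffel symbols are zero.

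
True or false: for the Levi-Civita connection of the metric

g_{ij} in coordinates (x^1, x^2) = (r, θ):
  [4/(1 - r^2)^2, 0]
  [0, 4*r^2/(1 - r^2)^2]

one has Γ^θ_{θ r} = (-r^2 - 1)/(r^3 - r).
Γ^θ_{θ r} = (1/2) g^{θθ} (∂_θ g_{θr} + ∂_r g_{θθ} - ∂_θ g_{θr}) = (1/2)((1 - r^2)^2/(4*r^2))((0) + (-8*(r^3 + r)/(r^2 - 1)^3) - (0)) = (-r^2 - 1)/(r^3 - r)
This equals the proposed value (-r^2 - 1)/(r^3 - r).
True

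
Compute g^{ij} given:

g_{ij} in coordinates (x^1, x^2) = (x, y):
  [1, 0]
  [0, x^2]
The metric is diagonal, so g^{ij} is diagonal with entries 1/g_{ii}: diag(1, 1/(x^2)).
g^{ij}:
  [1, 0]
  [0, 1/x^2]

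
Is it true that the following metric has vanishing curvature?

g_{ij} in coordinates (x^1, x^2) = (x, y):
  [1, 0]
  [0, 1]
All metric components are constant, so every Christoffel symbol vanishes and R^i_{jkl} = 0.
Yes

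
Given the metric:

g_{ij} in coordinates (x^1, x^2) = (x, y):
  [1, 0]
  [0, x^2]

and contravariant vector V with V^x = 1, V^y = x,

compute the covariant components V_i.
V_i = g_{ij} V^j:
V_x = (1)(1) + (0)(x) = 1
V_y = (0)(1) + (x^2)(x) = x^3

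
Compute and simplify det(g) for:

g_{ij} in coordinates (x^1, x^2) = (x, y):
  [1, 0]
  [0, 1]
For a 2×2 metric: det(g) = g_{11}·g_{22} - g_{12}·g_{21}
= (1)·(1) - (0)·(0)
= 1 - 0
det(g) = 1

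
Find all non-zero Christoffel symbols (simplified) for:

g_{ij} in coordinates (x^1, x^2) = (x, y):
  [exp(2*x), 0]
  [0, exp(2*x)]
Using Γ^k_{ij} = (1/2) g^{km} (∂_i g_{mj} + ∂_j g_{mi} - ∂_m g_{ij}); the metric is diagonal, so only the m = k term contributes.
Non-zero symbols (using the symmetry Γ^k_{ij} = Γ^k_{ji}):
Γ^x_{x x} = (1/2) g^{xx} (∂_x g_{xx} + ∂_x g_{xx} - ∂_x g_{xx}) = (1/2)(exp(-2*x))((2*exp(2*x)) + (2*exp(2*x)) - (2*exp(2*x))) = 1
Γ^x_{y y} = (1/2) g^{xx} (∂_y g_{xy} + ∂_y g_{xy} - ∂_x g_{yy}) = (1/2)(exp(-2*x))((0) + (0) - (2*exp(2*x))) = -1
Γ^y_{x y} = (1/2) g^{yy} (∂_x g_{yy} + ∂_y g_{yx} - ∂_y g_{xy}) = (1/2)(exp(-2*x))((2*exp(2*x)) + (0) - (0)) = 1
All other Christoffel symbols are zero.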